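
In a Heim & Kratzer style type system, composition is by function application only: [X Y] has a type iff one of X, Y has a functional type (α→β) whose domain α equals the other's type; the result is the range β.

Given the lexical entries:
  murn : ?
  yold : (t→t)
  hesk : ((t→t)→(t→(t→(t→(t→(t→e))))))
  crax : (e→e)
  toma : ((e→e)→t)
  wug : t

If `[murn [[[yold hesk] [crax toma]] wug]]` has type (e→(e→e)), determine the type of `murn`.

For [murn [[[yold hesk] [crax toma]] wug]] to have type (e→(e→e)) with [[[yold hesk] [crax toma]] wug] of type (t→(t→(t→e))), murn must be the function: murn : ((t→(t→(t→e)))→(e→(e→e))).

((t→(t→(t→e)))→(e→(e→e)))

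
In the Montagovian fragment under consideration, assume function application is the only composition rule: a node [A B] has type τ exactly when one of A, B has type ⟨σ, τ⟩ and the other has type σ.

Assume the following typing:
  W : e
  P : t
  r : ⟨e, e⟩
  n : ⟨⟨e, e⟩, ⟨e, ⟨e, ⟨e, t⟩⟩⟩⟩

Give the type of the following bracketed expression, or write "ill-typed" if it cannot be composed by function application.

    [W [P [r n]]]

[r n]: ⟨⟨e, e⟩, ⟨e, ⟨e, ⟨e, t⟩⟩⟩⟩ applied to ⟨e, e⟩ yields ⟨e, ⟨e, ⟨e, t⟩⟩⟩.
[P [r n]]: t and ⟨e, ⟨e, ⟨e, t⟩⟩⟩ cannot combine by function application — type clash.

ill-typed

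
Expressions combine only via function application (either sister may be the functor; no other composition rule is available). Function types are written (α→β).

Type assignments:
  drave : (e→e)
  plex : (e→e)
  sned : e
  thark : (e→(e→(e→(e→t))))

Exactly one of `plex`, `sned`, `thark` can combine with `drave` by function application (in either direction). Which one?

sned

plex : (e→e) — drave needs e; plex needs e; neither fits.
sned — combines: drave : (e→e) takes sned : e as argument, giving e.
thark : (e→(e→(e→(e→t)))) — drave needs e; thark needs e; neither fits.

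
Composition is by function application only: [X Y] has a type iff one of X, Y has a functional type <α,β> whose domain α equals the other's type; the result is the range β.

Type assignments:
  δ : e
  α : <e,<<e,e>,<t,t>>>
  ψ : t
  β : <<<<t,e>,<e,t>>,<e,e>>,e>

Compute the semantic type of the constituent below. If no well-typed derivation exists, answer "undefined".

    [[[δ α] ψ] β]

[δ α] — α of type <e,<<e,e>,<t,t>>> combines with δ of type e: type <<e,e>,<t,t>>.
[[δ α] ψ]: <<e,e>,<t,t>> and t cannot combine by function application — type clash.

undefined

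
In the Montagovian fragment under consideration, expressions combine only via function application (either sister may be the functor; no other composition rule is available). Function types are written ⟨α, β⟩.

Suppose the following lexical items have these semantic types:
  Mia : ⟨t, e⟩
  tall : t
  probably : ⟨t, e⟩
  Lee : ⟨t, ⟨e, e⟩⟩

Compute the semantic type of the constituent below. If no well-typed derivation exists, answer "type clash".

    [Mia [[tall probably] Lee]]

[tall probably]: probably is ⟨t, e⟩, tall is t; result e.
[[tall probably] Lee]: e and ⟨t, ⟨e, e⟩⟩ cannot combine by function application — type clash.

type clash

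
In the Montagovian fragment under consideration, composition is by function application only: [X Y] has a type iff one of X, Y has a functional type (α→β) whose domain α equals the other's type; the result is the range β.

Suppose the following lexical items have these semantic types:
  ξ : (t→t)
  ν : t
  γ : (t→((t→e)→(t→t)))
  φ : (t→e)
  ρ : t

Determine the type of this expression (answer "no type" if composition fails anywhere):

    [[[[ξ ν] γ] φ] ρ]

t

[ξ ν]: (t→t) applied to t yields t.
[[ξ ν] γ]: (t→((t→e)→(t→t))) applied to t yields ((t→e)→(t→t)).
[[[ξ ν] γ] φ]: ((t→e)→(t→t)) applied to (t→e) yields (t→t).
[[[[ξ ν] γ] φ] ρ]: (t→t) applied to t yields t.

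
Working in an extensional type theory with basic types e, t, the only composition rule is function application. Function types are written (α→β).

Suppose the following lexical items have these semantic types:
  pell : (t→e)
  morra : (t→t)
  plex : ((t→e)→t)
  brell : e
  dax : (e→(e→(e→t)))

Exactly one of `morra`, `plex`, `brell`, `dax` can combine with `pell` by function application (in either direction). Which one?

morra : (t→t) — no; pell wants t, and morra wants t.
plex — combines: plex : ((t→e)→t) takes pell : (t→e) as argument, giving t.
brell : e — no; pell wants t, and brell wants nothing (atomic).
dax : (e→(e→(e→t))) — no; pell wants t, and dax wants e.

plex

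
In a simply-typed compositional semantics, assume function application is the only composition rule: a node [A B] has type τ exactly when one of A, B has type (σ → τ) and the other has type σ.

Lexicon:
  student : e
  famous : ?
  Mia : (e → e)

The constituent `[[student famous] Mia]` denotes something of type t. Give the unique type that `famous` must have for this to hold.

(e → ((e → e) → t))

At [[student famous] Mia] (required: t): Mia is (e → e), which is not a function with range t; hence [student famous] is the functor — type ((e → e) → t).
At [student famous] (required: ((e → e) → t)): student is e, which is not a function with range ((e → e) → t); hence famous is the functor — type (e → ((e → e) → t)).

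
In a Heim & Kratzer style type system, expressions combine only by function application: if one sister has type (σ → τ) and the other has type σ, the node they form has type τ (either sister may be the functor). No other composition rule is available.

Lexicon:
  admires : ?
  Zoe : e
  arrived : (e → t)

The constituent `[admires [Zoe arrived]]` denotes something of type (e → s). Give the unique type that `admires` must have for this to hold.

At [admires [Zoe arrived]] (required: (e → s)): [Zoe arrived] is t, which is not a function with range (e → s); hence admires is the functor — type (t → (e → s)).

(t → (e → s))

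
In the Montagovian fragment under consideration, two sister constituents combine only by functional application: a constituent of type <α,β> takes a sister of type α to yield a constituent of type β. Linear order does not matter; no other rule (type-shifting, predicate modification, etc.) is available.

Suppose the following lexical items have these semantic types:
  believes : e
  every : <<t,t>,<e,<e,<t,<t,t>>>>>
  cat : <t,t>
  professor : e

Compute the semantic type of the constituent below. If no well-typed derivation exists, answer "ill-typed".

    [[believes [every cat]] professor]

At [every cat], every : <<t,t>,<e,<e,<t,<t,t>>>>> takes cat : <t,t>, giving <e,<e,<t,<t,t>>>>.
At [believes [every cat]], [every cat] : <e,<e,<t,<t,t>>>> takes believes : e, giving <e,<t,<t,t>>>.
At [[believes [every cat]] professor], [believes [every cat]] : <e,<t,<t,t>>> takes professor : e, giving <t,<t,t>>.

<t,<t,t>>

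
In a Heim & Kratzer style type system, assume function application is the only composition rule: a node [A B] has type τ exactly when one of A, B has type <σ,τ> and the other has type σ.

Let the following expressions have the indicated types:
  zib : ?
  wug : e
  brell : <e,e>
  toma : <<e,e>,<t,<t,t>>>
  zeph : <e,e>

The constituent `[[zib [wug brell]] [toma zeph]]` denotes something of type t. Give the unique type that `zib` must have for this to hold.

[[zib [wug brell]] [toma zeph]] must have type t. The sister [toma zeph] has type <t,<t,t>>; that is not a function onto t, so [zib [wug brell]] must be the functor, of type <<t,<t,t>>,t>.
[zib [wug brell]] must have type <<t,<t,t>>,t>. The sister [wug brell] has type e; that is not a function onto <<t,<t,t>>,t>, so zib must be the functor, of type <e,<<t,<t,t>>,t>>.

<e,<<t,<t,t>>,t>>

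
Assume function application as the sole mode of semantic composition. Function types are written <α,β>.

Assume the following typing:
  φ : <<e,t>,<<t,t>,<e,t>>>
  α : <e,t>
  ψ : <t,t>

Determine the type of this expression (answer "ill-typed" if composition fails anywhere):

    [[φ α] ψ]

[φ α]: functor φ : <<e,t>,<<t,t>,<e,t>>>, argument α : <e,t>; result <<t,t>,<e,t>>.
[[φ α] ψ]: functor [φ α] : <<t,t>,<e,t>>, argument ψ : <t,t>; result <e,t>.

<e,t>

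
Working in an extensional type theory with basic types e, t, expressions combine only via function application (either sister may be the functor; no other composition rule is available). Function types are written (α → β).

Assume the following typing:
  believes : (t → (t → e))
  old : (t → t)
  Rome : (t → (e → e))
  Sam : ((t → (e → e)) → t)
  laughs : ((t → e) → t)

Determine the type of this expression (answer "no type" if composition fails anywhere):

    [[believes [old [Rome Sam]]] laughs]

t

[Rome Sam]: ((t → (e → e)) → t) applied to (t → (e → e)) yields t.
[old [Rome Sam]]: (t → t) applied to t yields t.
[believes [old [Rome Sam]]]: (t → (t → e)) applied to t yields (t → e).
[[believes [old [Rome Sam]]] laughs]: ((t → e) → t) applied to (t → e) yields t.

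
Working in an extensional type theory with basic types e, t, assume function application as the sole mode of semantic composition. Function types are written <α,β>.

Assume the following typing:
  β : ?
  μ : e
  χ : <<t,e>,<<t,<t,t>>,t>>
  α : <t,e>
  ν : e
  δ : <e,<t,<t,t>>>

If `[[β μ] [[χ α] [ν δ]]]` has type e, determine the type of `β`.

<e,<t,e>>

At [[β μ] [[χ α] [ν δ]]] (required: e): [[χ α] [ν δ]] is t, which is not a function with range e; hence [β μ] is the functor — type <t,e>.
At [β μ] (required: <t,e>): μ is e, which is not a function with range <t,e>; hence β is the functor — type <e,<t,e>>.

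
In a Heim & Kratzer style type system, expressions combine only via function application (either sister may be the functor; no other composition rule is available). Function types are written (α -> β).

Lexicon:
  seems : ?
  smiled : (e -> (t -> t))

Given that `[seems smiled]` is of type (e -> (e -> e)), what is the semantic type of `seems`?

[seems smiled] is required to be (e -> (e -> e)). smiled : (e -> (t -> t)) cannot yield (e -> (e -> e)) as functor, so seems : ((e -> (t -> t)) -> (e -> (e -> e))).

((e -> (t -> t)) -> (e -> (e -> e)))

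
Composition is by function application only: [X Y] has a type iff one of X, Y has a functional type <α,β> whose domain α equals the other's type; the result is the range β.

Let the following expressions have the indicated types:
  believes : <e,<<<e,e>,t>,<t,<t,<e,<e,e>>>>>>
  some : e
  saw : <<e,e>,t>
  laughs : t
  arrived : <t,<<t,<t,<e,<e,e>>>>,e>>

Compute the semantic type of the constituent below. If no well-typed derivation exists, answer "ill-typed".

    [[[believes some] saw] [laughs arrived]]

e

[believes some]: functor believes : <e,<<<e,e>,t>,<t,<t,<e,<e,e>>>>>>, argument some : e; result <<<e,e>,t>,<t,<t,<e,<e,e>>>>>.
[[believes some] saw]: functor [believes some] : <<<e,e>,t>,<t,<t,<e,<e,e>>>>>, argument saw : <<e,e>,t>; result <t,<t,<e,<e,e>>>>.
[laughs arrived]: functor arrived : <t,<<t,<t,<e,<e,e>>>>,e>>, argument laughs : t; result <<t,<t,<e,<e,e>>>>,e>.
[[[believes some] saw] [laughs arrived]]: functor [laughs arrived] : <<t,<t,<e,<e,e>>>>,e>, argument [[believes some] saw] : <t,<t,<e,<e,e>>>>; result e.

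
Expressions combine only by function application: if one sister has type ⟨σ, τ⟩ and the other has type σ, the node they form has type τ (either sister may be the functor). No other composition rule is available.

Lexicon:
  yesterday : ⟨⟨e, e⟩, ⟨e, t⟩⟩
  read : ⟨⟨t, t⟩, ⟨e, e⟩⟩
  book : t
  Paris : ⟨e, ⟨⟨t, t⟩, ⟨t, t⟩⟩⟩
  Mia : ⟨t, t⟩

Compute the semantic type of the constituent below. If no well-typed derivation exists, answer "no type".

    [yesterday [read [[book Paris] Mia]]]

no type

[book Paris]: t and ⟨e, ⟨⟨t, t⟩, ⟨t, t⟩⟩⟩ cannot combine by function application — type clash.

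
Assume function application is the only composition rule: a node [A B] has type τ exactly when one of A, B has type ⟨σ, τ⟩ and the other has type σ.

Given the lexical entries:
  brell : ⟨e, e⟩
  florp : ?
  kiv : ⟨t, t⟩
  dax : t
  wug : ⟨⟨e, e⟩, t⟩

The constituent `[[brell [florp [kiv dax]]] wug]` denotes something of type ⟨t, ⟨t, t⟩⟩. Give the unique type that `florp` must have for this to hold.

[[brell [florp [kiv dax]]] wug] must have type ⟨t, ⟨t, t⟩⟩. The sister wug has type ⟨⟨e, e⟩, t⟩; that is not a function onto ⟨t, ⟨t, t⟩⟩, so [brell [florp [kiv dax]]] must be the functor, of type ⟨⟨⟨e, e⟩, t⟩, ⟨t, ⟨t, t⟩⟩⟩.
[brell [florp [kiv dax]]] must have type ⟨⟨⟨e, e⟩, t⟩, ⟨t, ⟨t, t⟩⟩⟩. The sister brell has type ⟨e, e⟩; that is not a function onto ⟨⟨⟨e, e⟩, t⟩, ⟨t, ⟨t, t⟩⟩⟩, so [florp [kiv dax]] must be the functor, of type ⟨⟨e, e⟩, ⟨⟨⟨e, e⟩, t⟩, ⟨t, ⟨t, t⟩⟩⟩⟩.
[florp [kiv dax]] must have type ⟨⟨e, e⟩, ⟨⟨⟨e, e⟩, t⟩, ⟨t, ⟨t, t⟩⟩⟩⟩. The sister [kiv dax] has type t; that is not a function onto ⟨⟨e, e⟩, ⟨⟨⟨e, e⟩, t⟩, ⟨t, ⟨t, t⟩⟩⟩⟩, so florp must be the functor, of type ⟨t, ⟨⟨e, e⟩, ⟨⟨⟨e, e⟩, t⟩, ⟨t, ⟨t, t⟩⟩⟩⟩⟩.

⟨t, ⟨⟨e, e⟩, ⟨⟨⟨e, e⟩, t⟩, ⟨t, ⟨t, t⟩⟩⟩⟩⟩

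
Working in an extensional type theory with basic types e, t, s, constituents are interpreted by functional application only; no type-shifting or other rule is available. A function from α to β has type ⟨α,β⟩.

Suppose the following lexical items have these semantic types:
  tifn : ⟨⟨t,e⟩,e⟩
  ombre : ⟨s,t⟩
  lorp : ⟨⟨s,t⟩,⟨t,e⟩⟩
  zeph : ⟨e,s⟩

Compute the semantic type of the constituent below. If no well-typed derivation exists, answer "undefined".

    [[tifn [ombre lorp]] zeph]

[ombre lorp]: lorp is ⟨⟨s,t⟩,⟨t,e⟩⟩, ombre is ⟨s,t⟩; result ⟨t,e⟩.
[tifn [ombre lorp]]: tifn is ⟨⟨t,e⟩,e⟩, [ombre lorp] is ⟨t,e⟩; result e.
[[tifn [ombre lorp]] zeph]: zeph is ⟨e,s⟩, [tifn [ombre lorp]] is e; result s.

s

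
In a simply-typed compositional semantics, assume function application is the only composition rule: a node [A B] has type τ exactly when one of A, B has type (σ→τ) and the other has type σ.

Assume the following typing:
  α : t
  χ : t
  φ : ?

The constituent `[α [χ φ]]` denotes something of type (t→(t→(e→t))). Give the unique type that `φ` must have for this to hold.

For [α [χ φ]] to have type (t→(t→(e→t))) with α of type t, [χ φ] must be the function: [χ φ] : (t→(t→(t→(e→t)))).
For [χ φ] to have type (t→(t→(t→(e→t)))) with χ of type t, φ must be the function: φ : (t→(t→(t→(t→(e→t))))).

(t→(t→(t→(t→(e→t)))))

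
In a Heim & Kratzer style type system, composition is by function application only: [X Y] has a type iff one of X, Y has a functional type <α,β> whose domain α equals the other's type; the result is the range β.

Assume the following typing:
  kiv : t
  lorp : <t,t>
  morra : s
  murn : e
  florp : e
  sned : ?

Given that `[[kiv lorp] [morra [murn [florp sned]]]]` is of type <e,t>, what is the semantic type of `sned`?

<e,<e,<s,<t,<e,t>>>>>

[[kiv lorp] [morra [murn [florp sned]]]] must have type <e,t>. The sister [kiv lorp] has type t; that is not a function onto <e,t>, so [morra [murn [florp sned]]] must be the functor, of type <t,<e,t>>.
[morra [murn [florp sned]]] must have type <t,<e,t>>. The sister morra has type s; that is not a function onto <t,<e,t>>, so [murn [florp sned]] must be the functor, of type <s,<t,<e,t>>>.
[murn [florp sned]] must have type <s,<t,<e,t>>>. The sister murn has type e; that is not a function onto <s,<t,<e,t>>>, so [florp sned] must be the functor, of type <e,<s,<t,<e,t>>>>.
[florp sned] must have type <e,<s,<t,<e,t>>>>. The sister florp has type e; that is not a function onto <e,<s,<t,<e,t>>>>, so sned must be the functor, of type <e,<e,<s,<t,<e,t>>>>>.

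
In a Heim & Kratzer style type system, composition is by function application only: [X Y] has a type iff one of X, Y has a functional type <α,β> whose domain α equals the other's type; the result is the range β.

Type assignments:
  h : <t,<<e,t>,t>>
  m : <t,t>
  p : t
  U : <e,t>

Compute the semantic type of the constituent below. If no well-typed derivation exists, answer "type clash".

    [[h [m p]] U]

[m p]: m is <t,t>, p is t; result t.
[h [m p]]: h is <t,<<e,t>,t>>, [m p] is t; result <<e,t>,t>.
[[h [m p]] U]: [h [m p]] is <<e,t>,t>, U is <e,t>; result t.

t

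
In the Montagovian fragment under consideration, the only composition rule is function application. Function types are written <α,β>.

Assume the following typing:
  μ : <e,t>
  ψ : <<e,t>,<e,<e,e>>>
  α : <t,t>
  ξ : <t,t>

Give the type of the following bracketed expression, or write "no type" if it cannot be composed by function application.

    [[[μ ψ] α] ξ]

[μ ψ] — ψ of type <<e,t>,<e,<e,e>>> combines with μ of type <e,t>: type <e,<e,e>>.
At [[μ ψ] α]: neither <e,<e,e>> nor <t,t> can take the other as argument; the node is ill-typed.

no type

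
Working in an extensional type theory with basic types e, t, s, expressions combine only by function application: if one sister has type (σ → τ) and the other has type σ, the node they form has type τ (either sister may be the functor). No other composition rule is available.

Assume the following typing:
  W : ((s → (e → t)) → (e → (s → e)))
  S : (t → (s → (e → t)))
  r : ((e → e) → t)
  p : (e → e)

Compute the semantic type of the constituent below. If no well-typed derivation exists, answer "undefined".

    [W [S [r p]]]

(e → (s → e))

[r p]: functor r : ((e → e) → t), argument p : (e → e); result t.
[S [r p]]: functor S : (t → (s → (e → t))), argument [r p] : t; result (s → (e → t)).
[W [S [r p]]]: functor W : ((s → (e → t)) → (e → (s → e))), argument [S [r p]] : (s → (e → t)); result (e → (s → e)).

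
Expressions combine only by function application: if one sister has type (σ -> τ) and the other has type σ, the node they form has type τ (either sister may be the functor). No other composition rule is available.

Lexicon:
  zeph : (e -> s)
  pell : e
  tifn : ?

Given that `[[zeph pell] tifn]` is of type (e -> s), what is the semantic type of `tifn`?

At [[zeph pell] tifn] (required: (e -> s)): [zeph pell] is s, which is not a function with range (e -> s); hence tifn is the functor — type (s -> (e -> s)).

(s -> (e -> s))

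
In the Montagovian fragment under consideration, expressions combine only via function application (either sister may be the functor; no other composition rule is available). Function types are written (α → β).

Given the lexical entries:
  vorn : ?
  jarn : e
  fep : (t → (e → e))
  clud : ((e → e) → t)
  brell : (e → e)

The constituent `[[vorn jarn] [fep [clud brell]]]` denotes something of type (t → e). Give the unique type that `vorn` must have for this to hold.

(e → ((e → e) → (t → e)))

[[vorn jarn] [fep [clud brell]]] must have type (t → e). The sister [fep [clud brell]] has type (e → e); that is not a function onto (t → e), so [vorn jarn] must be the functor, of type ((e → e) → (t → e)).
[vorn jarn] must have type ((e → e) → (t → e)). The sister jarn has type e; that is not a function onto ((e → e) → (t → e)), so vorn must be the functor, of type (e → ((e → e) → (t → e))).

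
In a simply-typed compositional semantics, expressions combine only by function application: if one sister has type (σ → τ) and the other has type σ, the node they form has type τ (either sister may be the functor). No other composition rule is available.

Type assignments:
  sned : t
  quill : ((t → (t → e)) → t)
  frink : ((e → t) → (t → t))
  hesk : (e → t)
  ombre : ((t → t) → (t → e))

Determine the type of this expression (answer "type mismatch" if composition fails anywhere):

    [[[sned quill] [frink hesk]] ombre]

At [sned quill]: neither t nor ((t → (t → e)) → t) can take the other as argument; the node is ill-typed.

type mismatch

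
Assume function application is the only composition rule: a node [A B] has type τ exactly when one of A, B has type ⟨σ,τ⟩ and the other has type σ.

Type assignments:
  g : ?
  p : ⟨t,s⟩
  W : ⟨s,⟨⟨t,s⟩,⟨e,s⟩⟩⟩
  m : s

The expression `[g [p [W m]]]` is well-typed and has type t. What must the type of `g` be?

⟨⟨e,s⟩,t⟩

[g [p [W m]]] is required to be t. [p [W m]] : ⟨e,s⟩ cannot yield t as functor, so g : ⟨⟨e,s⟩,t⟩.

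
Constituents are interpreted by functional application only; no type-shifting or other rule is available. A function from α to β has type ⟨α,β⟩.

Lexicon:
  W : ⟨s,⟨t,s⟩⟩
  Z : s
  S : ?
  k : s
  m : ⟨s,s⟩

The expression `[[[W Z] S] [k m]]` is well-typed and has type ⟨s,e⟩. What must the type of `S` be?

[[[W Z] S] [k m]] must have type ⟨s,e⟩. The sister [k m] has type s; that is not a function onto ⟨s,e⟩, so [[W Z] S] must be the functor, of type ⟨s,⟨s,e⟩⟩.
[[W Z] S] must have type ⟨s,⟨s,e⟩⟩. The sister [W Z] has type ⟨t,s⟩; that is not a function onto ⟨s,⟨s,e⟩⟩, so S must be the functor, of type ⟨⟨t,s⟩,⟨s,⟨s,e⟩⟩⟩.

⟨⟨t,s⟩,⟨s,⟨s,e⟩⟩⟩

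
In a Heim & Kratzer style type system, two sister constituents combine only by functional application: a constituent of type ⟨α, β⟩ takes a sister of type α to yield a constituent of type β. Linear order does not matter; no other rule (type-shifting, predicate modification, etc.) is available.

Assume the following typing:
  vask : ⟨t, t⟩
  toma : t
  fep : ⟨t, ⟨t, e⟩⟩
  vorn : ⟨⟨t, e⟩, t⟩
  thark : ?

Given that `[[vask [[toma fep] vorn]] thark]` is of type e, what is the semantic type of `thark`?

⟨t, e⟩

[[vask [[toma fep] vorn]] thark] is required to be e. [vask [[toma fep] vorn]] : t cannot yield e as functor, so thark : ⟨t, e⟩.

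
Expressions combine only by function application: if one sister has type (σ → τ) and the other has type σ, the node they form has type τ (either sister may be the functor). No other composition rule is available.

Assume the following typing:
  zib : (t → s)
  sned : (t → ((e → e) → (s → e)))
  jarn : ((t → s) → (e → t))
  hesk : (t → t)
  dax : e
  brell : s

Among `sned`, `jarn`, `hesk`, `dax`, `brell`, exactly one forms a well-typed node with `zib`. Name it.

jarn

sned : (t → ((e → e) → (s → e))) — neither side's domain matches the other.
jarn — combines: jarn : ((t → s) → (e → t)) takes zib : (t → s) as argument, giving (e → t).
hesk : (t → t) — neither side's domain matches the other.
dax : e — neither side's domain matches the other.
brell : s — neither side's domain matches the other.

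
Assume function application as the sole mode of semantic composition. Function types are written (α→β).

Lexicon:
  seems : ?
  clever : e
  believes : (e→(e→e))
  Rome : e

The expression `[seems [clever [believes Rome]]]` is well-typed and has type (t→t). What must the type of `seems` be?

For [seems [clever [believes Rome]]] to have type (t→t) with [clever [believes Rome]] of type e, seems must be the function: seems : (e→(t→t)).

(e→(t→t))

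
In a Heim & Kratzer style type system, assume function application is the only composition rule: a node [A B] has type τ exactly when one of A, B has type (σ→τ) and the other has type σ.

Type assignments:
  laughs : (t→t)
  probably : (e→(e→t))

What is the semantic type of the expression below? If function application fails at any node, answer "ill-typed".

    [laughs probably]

ill-typed

[laughs probably]: (t→t) with (e→(e→t)) — neither is a function whose domain matches the other; composition fails here.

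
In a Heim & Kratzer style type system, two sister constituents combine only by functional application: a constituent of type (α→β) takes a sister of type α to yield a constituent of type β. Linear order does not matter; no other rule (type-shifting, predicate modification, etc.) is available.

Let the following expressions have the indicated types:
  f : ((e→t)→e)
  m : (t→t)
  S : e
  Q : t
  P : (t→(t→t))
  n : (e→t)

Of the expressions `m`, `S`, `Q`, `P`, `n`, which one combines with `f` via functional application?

m : (t→t) — does not combine with f.
S : e — does not combine with f.
Q : t — does not combine with f.
P : (t→(t→t)) — does not combine with f.
n — combines: f : ((e→t)→e) takes n : (e→t) as argument, giving e.

n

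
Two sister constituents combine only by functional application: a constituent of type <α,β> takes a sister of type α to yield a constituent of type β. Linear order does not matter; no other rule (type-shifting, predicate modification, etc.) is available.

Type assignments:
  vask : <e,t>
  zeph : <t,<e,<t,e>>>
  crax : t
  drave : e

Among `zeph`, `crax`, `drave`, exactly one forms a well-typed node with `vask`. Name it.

drave

zeph : <t,<e,<t,e>>> — neither side's domain matches the other.
crax : t — neither side's domain matches the other.
drave — combines: vask : <e,t> takes drave : e as argument, giving t.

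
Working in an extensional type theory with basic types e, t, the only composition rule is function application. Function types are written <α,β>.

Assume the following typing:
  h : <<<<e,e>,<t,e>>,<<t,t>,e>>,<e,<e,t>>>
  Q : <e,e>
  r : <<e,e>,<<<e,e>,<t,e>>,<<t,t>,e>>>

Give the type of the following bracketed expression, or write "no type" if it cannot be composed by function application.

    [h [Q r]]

[Q r]: r is <<e,e>,<<<e,e>,<t,e>>,<<t,t>,e>>>, Q is <e,e>; result <<<e,e>,<t,e>>,<<t,t>,e>>.
[h [Q r]]: h is <<<<e,e>,<t,e>>,<<t,t>,e>>,<e,<e,t>>>, [Q r] is <<<e,e>,<t,e>>,<<t,t>,e>>; result <e,<e,t>>.

<e,<e,t>>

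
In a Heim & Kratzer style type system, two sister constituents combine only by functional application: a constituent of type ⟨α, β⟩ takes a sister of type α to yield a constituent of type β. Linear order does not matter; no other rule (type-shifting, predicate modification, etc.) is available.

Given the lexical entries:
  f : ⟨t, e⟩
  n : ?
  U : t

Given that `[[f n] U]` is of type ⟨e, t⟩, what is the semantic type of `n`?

[[f n] U] is required to be ⟨e, t⟩. U : t cannot yield ⟨e, t⟩ as functor, so [f n] : ⟨t, ⟨e, t⟩⟩.
[f n] is required to be ⟨t, ⟨e, t⟩⟩. f : ⟨t, e⟩ cannot yield ⟨t, ⟨e, t⟩⟩ as functor, so n : ⟨⟨t, e⟩, ⟨t, ⟨e, t⟩⟩⟩.

⟨⟨t, e⟩, ⟨t, ⟨e, t⟩⟩⟩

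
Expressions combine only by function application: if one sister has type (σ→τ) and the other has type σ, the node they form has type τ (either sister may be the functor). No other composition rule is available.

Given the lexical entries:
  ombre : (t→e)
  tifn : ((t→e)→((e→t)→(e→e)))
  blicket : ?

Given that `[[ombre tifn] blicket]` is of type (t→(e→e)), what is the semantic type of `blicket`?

(((e→t)→(e→e))→(t→(e→e)))

At [[ombre tifn] blicket] (required: (t→(e→e))): [ombre tifn] is ((e→t)→(e→e)), which is not a function with range (t→(e→e)); hence blicket is the functor — type (((e→t)→(e→e))→(t→(e→e))).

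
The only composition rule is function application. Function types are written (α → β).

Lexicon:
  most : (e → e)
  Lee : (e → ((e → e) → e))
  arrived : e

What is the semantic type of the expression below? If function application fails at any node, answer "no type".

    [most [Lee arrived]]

e

[Lee arrived]: (e → ((e → e) → e)) applied to e yields ((e → e) → e).
[most [Lee arrived]]: ((e → e) → e) applied to (e → e) yields e.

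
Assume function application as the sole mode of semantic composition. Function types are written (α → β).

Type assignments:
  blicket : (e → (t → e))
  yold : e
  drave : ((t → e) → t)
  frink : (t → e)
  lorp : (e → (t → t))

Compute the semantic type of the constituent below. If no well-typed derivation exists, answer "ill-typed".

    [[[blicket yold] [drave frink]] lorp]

At [blicket yold], blicket : (e → (t → e)) takes yold : e, giving (t → e).
At [drave frink], drave : ((t → e) → t) takes frink : (t → e), giving t.
At [[blicket yold] [drave frink]], [blicket yold] : (t → e) takes [drave frink] : t, giving e.
At [[[blicket yold] [drave frink]] lorp], lorp : (e → (t → t)) takes [[blicket yold] [drave frink]] : e, giving (t → t).

(t → t)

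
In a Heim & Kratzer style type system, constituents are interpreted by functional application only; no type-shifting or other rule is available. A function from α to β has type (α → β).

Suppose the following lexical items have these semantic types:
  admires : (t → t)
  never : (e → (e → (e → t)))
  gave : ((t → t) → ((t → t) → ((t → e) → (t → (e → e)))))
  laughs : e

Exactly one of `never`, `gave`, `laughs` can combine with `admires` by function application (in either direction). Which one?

gave

never : (e → (e → (e → t))) — admires needs t; never needs e; neither fits.
gave — combines: gave : ((t → t) → ((t → t) → ((t → e) → (t → (e → e))))) takes admires : (t → t) as argument, giving ((t → t) → ((t → e) → (t → (e → e)))).
laughs : e — admires needs t; laughs needs nothing (atomic); neither fits.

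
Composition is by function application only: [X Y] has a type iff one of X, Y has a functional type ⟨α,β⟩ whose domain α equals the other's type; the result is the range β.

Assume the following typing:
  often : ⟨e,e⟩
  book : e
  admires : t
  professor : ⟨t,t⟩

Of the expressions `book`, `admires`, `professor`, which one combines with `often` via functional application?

book — combines: often : ⟨e,e⟩ takes book : e as argument, giving e.
admires : t — no; often wants e, and admires wants nothing (atomic).
professor : ⟨t,t⟩ — no; often wants e, and professor wants t.

book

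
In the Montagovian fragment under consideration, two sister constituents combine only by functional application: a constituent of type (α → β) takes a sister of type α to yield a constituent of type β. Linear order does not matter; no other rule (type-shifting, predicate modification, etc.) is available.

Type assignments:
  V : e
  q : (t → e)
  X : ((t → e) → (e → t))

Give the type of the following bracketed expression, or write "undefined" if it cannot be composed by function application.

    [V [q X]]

t

[q X]: functor X : ((t → e) → (e → t)), argument q : (t → e); result (e → t).
[V [q X]]: functor [q X] : (e → t), argument V : e; result t.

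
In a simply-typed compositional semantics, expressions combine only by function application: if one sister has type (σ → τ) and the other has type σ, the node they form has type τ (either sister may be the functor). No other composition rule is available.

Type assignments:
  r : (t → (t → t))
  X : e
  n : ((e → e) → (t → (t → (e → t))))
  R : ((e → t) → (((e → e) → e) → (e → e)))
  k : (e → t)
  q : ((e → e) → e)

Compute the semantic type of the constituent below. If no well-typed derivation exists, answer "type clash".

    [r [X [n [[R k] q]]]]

[R k] — R of type ((e → t) → (((e → e) → e) → (e → e))) combines with k of type (e → t): type (((e → e) → e) → (e → e)).
[[R k] q] — [R k] of type (((e → e) → e) → (e → e)) combines with q of type ((e → e) → e): type (e → e).
[n [[R k] q]] — n of type ((e → e) → (t → (t → (e → t)))) combines with [[R k] q] of type (e → e): type (t → (t → (e → t))).
[X [n [[R k] q]]]: e with (t → (t → (e → t))) — neither is a function whose domain matches the other; composition fails here.

type clash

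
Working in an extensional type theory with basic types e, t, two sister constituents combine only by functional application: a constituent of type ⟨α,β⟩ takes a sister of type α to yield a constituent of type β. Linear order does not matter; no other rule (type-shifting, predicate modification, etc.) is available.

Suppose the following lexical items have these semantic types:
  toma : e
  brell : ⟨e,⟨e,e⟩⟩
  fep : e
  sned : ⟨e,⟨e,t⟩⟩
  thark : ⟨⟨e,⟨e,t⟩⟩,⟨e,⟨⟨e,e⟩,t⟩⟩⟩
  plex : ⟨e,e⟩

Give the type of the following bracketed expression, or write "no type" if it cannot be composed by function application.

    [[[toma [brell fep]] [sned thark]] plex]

t

At [brell fep], brell : ⟨e,⟨e,e⟩⟩ takes fep : e, giving ⟨e,e⟩.
At [toma [brell fep]], [brell fep] : ⟨e,e⟩ takes toma : e, giving e.
At [sned thark], thark : ⟨⟨e,⟨e,t⟩⟩,⟨e,⟨⟨e,e⟩,t⟩⟩⟩ takes sned : ⟨e,⟨e,t⟩⟩, giving ⟨e,⟨⟨e,e⟩,t⟩⟩.
At [[toma [brell fep]] [sned thark]], [sned thark] : ⟨e,⟨⟨e,e⟩,t⟩⟩ takes [toma [brell fep]] : e, giving ⟨⟨e,e⟩,t⟩.
At [[[toma [brell fep]] [sned thark]] plex], [[toma [brell fep]] [sned thark]] : ⟨⟨e,e⟩,t⟩ takes plex : ⟨e,e⟩, giving t.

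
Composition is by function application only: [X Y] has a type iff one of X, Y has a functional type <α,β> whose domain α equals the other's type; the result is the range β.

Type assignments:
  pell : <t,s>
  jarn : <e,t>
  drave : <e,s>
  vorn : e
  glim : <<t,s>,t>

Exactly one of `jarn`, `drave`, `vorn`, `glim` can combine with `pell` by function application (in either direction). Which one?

glim

jarn : <e,t> — no; pell wants t, and jarn wants e.
drave : <e,s> — no; pell wants t, and drave wants e.
vorn : e — no; pell wants t, and vorn wants nothing (atomic).
glim — combines: glim : <<t,s>,t> takes pell : <t,s> as argument, giving t.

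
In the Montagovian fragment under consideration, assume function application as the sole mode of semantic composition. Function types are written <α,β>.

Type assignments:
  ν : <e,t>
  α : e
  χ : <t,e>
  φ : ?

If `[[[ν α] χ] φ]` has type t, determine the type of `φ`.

For [[[ν α] χ] φ] to have type t with [[ν α] χ] of type e, φ must be the function: φ : <e,t>.

<e,t>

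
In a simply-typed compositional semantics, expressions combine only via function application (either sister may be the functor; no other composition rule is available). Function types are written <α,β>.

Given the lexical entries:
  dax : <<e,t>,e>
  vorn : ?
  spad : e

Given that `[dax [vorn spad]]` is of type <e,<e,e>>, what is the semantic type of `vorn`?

<e,<<<e,t>,e>,<e,<e,e>>>>

[dax [vorn spad]] must have type <e,<e,e>>. The sister dax has type <<e,t>,e>; that is not a function onto <e,<e,e>>, so [vorn spad] must be the functor, of type <<<e,t>,e>,<e,<e,e>>>.
[vorn spad] must have type <<<e,t>,e>,<e,<e,e>>>. The sister spad has type e; that is not a function onto <<<e,t>,e>,<e,<e,e>>>, so vorn must be the functor, of type <e,<<<e,t>,e>,<e,<e,e>>>>.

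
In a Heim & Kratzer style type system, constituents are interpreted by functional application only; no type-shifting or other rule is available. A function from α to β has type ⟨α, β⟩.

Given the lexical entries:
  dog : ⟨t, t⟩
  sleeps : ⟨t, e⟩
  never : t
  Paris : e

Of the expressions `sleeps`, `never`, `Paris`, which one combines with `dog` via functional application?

sleeps : ⟨t, e⟩ — neither side's domain matches the other.
never — combines: dog : ⟨t, t⟩ takes never : t as argument, giving t.
Paris : e — neither side's domain matches the other.

never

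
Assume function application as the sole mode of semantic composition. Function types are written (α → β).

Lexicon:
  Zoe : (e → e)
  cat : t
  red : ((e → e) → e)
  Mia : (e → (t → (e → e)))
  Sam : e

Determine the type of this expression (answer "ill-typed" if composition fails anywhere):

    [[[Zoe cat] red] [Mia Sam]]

ill-typed

[Zoe cat]: (e → e) and t cannot combine by function application — type clash.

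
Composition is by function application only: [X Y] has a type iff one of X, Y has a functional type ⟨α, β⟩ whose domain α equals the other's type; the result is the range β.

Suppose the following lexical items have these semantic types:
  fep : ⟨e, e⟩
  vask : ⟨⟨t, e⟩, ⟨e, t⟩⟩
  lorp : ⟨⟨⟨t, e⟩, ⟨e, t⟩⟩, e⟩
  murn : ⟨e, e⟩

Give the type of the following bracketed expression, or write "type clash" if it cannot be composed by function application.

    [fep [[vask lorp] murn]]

[vask lorp]: functor lorp : ⟨⟨⟨t, e⟩, ⟨e, t⟩⟩, e⟩, argument vask : ⟨⟨t, e⟩, ⟨e, t⟩⟩; result e.
[[vask lorp] murn]: functor murn : ⟨e, e⟩, argument [vask lorp] : e; result e.
[fep [[vask lorp] murn]]: functor fep : ⟨e, e⟩, argument [[vask lorp] murn] : e; result e.

e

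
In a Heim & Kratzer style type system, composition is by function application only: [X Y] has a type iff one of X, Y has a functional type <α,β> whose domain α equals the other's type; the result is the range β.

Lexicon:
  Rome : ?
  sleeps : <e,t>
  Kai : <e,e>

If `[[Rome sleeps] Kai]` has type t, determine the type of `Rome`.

[[Rome sleeps] Kai] must have type t. The sister Kai has type <e,e>; that is not a function onto t, so [Rome sleeps] must be the functor, of type <<e,e>,t>.
[Rome sleeps] must have type <<e,e>,t>. The sister sleeps has type <e,t>; that is not a function onto <<e,e>,t>, so Rome must be the functor, of type <<e,t>,<<e,e>,t>>.

<<e,t>,<<e,e>,t>>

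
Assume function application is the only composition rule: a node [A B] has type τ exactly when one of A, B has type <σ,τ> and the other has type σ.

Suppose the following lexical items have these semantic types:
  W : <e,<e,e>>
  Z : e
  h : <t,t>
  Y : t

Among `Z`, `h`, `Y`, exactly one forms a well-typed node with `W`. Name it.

Z

Z — combines: W : <e,<e,e>> takes Z : e as argument, giving <e,e>.
h : <t,t> — does not combine with W.
Y : t — does not combine with W.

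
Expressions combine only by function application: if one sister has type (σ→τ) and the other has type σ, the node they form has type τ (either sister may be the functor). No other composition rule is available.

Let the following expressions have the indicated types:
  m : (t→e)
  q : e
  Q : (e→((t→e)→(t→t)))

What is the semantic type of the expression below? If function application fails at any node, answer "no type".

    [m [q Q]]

(t→t)

[q Q] — Q of type (e→((t→e)→(t→t))) combines with q of type e: type ((t→e)→(t→t)).
[m [q Q]] — [q Q] of type ((t→e)→(t→t)) combines with m of type (t→e): type (t→t).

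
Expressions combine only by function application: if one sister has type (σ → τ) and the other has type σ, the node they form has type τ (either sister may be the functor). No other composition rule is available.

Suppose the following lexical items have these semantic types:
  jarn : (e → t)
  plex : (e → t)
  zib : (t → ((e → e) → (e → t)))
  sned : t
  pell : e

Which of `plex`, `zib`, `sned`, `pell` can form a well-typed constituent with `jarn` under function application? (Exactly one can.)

plex : (e → t) — jarn needs e; plex needs e; neither fits.
zib : (t → ((e → e) → (e → t))) — jarn needs e; zib needs t; neither fits.
sned : t — jarn needs e; sned needs nothing (atomic); neither fits.
pell — combines: jarn : (e → t) takes pell : e as argument, giving t.

pell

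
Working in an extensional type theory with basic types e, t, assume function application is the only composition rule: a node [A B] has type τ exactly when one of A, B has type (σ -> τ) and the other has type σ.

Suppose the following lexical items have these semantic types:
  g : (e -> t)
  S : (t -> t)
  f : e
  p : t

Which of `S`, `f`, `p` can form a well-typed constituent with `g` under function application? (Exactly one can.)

f

S : (t -> t) — no; g wants e, and S wants t.
f — combines: g : (e -> t) takes f : e as argument, giving t.
p : t — no; g wants e, and p wants nothing (atomic).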